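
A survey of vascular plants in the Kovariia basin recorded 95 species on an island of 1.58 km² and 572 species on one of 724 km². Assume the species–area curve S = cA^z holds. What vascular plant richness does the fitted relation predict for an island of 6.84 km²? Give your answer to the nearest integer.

z = ln(572/95) / ln(724/1.58) = 1.7953 / 6.1274 = 0.2930
c = 95 / 1.58^0.2930 = 95 / 1.143 = 83.08
S₃ = 83.08 × 6.84^0.2930 = 83.08 × 1.757 ≈ 145.9

146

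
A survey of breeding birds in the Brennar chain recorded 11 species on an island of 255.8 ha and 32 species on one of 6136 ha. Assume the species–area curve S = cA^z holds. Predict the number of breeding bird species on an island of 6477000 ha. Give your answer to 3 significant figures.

z = ln(32/11) / ln(6136/255.8) = 1.0678 / 3.1775 = 0.3361
c = 11 / 255.8^0.3361 = 11 / 6.445 = 1.707
S₃ = 1.707 × 6477000^0.3361 = 1.707 × 194.5 ≈ 332.1

332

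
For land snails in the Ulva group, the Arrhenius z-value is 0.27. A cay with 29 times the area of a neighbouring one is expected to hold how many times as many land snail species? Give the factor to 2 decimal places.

S₂/S₁ = (A₂/A₁)^z = 29^0.27
ln(S₂/S₁) = 0.27 × ln 29 = 0.27 × 3.3673 = 0.9092
S₂/S₁ = e^0.9092 ≈ 2.482

2.48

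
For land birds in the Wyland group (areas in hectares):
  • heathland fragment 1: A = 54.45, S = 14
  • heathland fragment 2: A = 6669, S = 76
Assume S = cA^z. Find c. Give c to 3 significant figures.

z = ln(S₂/S₁) / ln(A₂/A₁) = ln(76/14) / ln(6669/54.45) = 1.6917 / 4.8079 = 0.3519
c = S₁ / A₁^z = 14 / 54.45^0.3519 = 14 / 4.081 = 3.43

3.43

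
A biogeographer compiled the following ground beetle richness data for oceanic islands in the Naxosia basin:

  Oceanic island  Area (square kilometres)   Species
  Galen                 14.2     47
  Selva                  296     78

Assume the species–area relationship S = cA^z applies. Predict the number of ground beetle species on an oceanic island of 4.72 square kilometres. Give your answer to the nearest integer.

39

z = ln(78/47) / ln(296/14.2) = 0.5066 / 3.0371 = 0.1668
c = 47 / 14.2^0.1668 = 47 / 1.557 = 30.19
S₃ = 30.19 × 4.72^0.1668 = 30.19 × 1.295 ≈ 39.11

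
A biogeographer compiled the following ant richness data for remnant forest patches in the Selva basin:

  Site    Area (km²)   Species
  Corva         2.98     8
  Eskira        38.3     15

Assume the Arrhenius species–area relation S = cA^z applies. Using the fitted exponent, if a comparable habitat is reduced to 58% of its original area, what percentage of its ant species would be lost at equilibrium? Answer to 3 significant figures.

12.5%

z = ln(15/8) / ln(38.3/2.98) = 0.6286 / 2.5535 = 0.2462
S_new/S_old = (A_new/A_old)^z = 0.58^0.2462 = exp(0.2462 × -0.5447) = 0.8745
Fraction lost = 1 − 0.8745 = 0.1255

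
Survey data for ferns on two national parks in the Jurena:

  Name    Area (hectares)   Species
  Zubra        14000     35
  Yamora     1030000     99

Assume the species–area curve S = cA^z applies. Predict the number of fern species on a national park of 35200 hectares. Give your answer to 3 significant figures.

43.7

z = ln(99/35) / ln(1030000/14000) = 1.0398 / 4.2983 = 0.2419
c = 35 / 14000^0.2419 = 35 / 10.07 = 3.476
S₃ = 3.476 × 35200^0.2419 = 3.476 × 12.58 ≈ 43.75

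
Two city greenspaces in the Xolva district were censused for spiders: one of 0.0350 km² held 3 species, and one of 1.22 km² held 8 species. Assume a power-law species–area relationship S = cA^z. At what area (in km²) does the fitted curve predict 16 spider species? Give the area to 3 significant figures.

z = ln(8/3) / ln(1.22/0.035) = 0.9808 / 3.5513 = 0.2762
c = 3 / 0.035^0.2762 = 3 / 0.3962 = 7.572
A = (16/7.572)^(1/0.2762) ⇒ ln A = ln(2.113)/0.2762 = 2.7085
A = e^2.7085 ≈ 15.01 km²

15.0 km²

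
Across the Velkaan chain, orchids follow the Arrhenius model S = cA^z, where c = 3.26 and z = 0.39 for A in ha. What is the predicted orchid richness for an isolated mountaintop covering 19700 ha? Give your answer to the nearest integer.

S = 3.26 × 19700^0.39
ln S = ln 3.26 + 0.39 × ln 19700 = 1.1817 + 0.39 × 9.8884 = 5.0382
S = e^5.0382 ≈ 154.2

154 species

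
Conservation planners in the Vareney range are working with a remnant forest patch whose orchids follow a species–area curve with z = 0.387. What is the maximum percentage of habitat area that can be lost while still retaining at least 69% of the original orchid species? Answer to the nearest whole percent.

62%

Need (A_new/A_old)^0.387 = 0.69, so A_new/A_old = 0.69^(1/0.387) = 0.69^2.584
ln(A_new/A_old) = ln 0.69 / 0.387 = -0.3711 / 0.387 = -0.9588
A_new/A_old = e^-0.9588 ≈ 0.3833
Fraction that can be lost = 1 − 0.3833 = 0.6167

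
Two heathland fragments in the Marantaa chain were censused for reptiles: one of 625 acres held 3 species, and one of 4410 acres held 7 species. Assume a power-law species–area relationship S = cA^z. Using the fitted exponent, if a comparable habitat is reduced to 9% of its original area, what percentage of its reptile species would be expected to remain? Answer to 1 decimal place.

z = ln(7/3) / ln(4410/625) = 0.8473 / 1.9539 = 0.4336
S_new/S_old = (A_new/A_old)^z = 0.09^0.4336 = exp(0.4336 × -2.4079) = 0.352

35.2%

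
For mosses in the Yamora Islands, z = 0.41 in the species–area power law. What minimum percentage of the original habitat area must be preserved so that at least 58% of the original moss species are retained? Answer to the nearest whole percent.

26%

Need (A_new/A_old)^0.41 = 0.58, so A_new/A_old = 0.58^(1/0.41) = 0.58^2.439
ln(A_new/A_old) = ln 0.58 / 0.41 = -0.5447 / 0.41 = -1.3286
A_new/A_old = e^-1.3286 ≈ 0.2648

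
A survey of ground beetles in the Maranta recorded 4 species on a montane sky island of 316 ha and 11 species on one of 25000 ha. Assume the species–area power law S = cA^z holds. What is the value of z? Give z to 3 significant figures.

0.231

Taking logs: ln S = ln c + z ln A, so z = (ln S₂ − ln S₁)/(ln A₂ − ln A₁).
z = ln(11/4) / ln(25000/316) = ln(2.75) / ln(79.11) = 1.0116 / 4.3709 = 0.2314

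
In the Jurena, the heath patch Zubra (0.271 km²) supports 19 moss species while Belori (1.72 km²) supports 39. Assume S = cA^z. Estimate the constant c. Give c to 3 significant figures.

z = ln(S₂/S₁) / ln(A₂/A₁) = ln(39/19) / ln(1.72/0.271) = 0.7191 / 1.8480 = 0.3891
c = S₁ / A₁^z = 19 / 0.271^0.3891 = 19 / 0.6016 = 31.58

31.6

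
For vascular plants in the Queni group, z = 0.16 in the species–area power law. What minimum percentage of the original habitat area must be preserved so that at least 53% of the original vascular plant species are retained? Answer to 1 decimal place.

Need (A_new/A_old)^0.16 = 0.53, so A_new/A_old = 0.53^(1/0.16) = 0.53^6.25
ln(A_new/A_old) = ln 0.53 / 0.16 = -0.6349 / 0.16 = -3.9680
A_new/A_old = e^-3.9680 ≈ 0.01891

1.9%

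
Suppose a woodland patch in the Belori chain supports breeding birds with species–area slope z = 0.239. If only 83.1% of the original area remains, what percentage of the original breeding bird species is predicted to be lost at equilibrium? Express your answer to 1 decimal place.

S_new/S_old = (A_new/A_old)^z = 0.831^0.239
= exp(0.239 × ln 0.831) = exp(0.239 × -0.1851) = exp(-0.0442) ≈ 0.9567
Fraction lost = 1 − 0.9567 = 0.04328

4.3%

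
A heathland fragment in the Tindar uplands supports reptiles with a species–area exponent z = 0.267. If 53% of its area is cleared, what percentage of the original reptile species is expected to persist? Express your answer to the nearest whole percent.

82%

S_new/S_old = (A_new/A_old)^z = 0.47^0.267
= exp(0.267 × ln 0.47) = exp(0.267 × -0.7550) = exp(-0.2016) ≈ 0.8174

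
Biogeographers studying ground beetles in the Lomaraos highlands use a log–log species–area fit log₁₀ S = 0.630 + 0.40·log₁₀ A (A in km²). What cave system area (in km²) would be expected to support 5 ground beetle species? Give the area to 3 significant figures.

1.49 km²

5 = 4.266 × A^0.4  ⇒  A^0.4 = 5/4.266 = 1.172
ln A = ln(1.172) / 0.4 = 0.1588 / 0.4 = 0.3970
A = e^0.3970 ≈ 1.487 km²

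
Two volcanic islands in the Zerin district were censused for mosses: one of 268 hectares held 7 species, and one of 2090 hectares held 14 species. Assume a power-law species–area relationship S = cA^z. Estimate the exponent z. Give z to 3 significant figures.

0.337

Taking logs: ln S = ln c + z ln A, so z = (ln S₂ − ln S₁)/(ln A₂ − ln A₁).
z = ln(14/7) / ln(2090/268) = ln(2) / ln(7.799) = 0.6931 / 2.0539 = 0.3375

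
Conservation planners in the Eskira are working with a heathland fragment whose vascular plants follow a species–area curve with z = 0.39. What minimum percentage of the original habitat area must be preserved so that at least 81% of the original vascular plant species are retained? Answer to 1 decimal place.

58.3%

Need (A_new/A_old)^0.39 = 0.81, so A_new/A_old = 0.81^(1/0.39) = 0.81^2.564
ln(A_new/A_old) = ln 0.81 / 0.39 = -0.2107 / 0.39 = -0.5403
A_new/A_old = e^-0.5403 ≈ 0.5826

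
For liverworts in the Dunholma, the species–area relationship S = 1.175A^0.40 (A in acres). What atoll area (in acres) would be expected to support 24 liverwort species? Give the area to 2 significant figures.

24 = 1.175 × A^0.4  ⇒  A^0.4 = 24/1.175 = 20.43
ln A = ln(20.43) / 0.4 = 3.0168 / 0.4 = 7.5420
A = e^7.5420 ≈ 1886 acres

1900 acres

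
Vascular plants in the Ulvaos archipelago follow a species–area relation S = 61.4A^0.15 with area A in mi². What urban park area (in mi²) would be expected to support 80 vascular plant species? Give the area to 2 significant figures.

5.8 mi²

80 = 61.4 × A^0.15  ⇒  A^0.15 = 80/61.4 = 1.303
ln A = ln(1.303) / 0.15 = 0.2646 / 0.15 = 1.7641
A = e^1.7641 ≈ 5.836 mi²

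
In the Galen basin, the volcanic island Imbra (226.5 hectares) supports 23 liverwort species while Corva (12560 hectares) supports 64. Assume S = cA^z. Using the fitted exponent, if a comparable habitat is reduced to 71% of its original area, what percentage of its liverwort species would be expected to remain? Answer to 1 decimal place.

91.6%

z = ln(64/23) / ln(12560/226.5) = 1.0234 / 4.0155 = 0.2549
S_new/S_old = (A_new/A_old)^z = 0.71^0.2549 = exp(0.2549 × -0.3425) = 0.9164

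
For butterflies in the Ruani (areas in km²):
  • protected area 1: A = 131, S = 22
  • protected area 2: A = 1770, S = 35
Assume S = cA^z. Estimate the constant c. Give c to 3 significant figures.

9.22

z = ln(S₂/S₁) / ln(A₂/A₁) = ln(35/22) / ln(1770/131) = 0.4643 / 2.6035 = 0.1783
c = S₁ / A₁^z = 22 / 131^0.1783 = 22 / 2.386 = 9.222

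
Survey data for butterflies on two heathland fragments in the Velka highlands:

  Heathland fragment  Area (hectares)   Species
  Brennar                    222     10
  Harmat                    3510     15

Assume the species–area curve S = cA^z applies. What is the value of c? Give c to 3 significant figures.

4.52

z = ln(S₂/S₁) / ln(A₂/A₁) = ln(15/10) / ln(3510/222) = 0.4055 / 2.7607 = 0.1469
c = S₁ / A₁^z = 10 / 222^0.1469 = 10 / 2.211 = 4.523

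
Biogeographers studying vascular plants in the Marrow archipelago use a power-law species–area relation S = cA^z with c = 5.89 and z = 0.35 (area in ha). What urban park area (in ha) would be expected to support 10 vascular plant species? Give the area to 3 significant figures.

10 = 5.89 × A^0.35  ⇒  A^0.35 = 10/5.89 = 1.698
ln A = ln(1.698) / 0.35 = 0.5293 / 0.35 = 1.5124
A = e^1.5124 ≈ 4.537 ha

4.54 ha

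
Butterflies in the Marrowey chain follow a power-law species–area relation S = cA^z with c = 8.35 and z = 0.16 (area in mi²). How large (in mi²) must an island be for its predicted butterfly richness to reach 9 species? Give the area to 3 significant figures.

1.60 mi²

9 = 8.35 × A^0.16  ⇒  A^0.16 = 9/8.35 = 1.078
ln A = ln(1.078) / 0.16 = 0.0750 / 0.16 = 0.4685
A = e^0.4685 ≈ 1.598 mi²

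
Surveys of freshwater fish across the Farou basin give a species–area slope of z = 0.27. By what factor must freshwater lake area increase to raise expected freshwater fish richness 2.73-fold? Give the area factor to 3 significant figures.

(A₂/A₁)^0.27 = 2.73, so A₂/A₁ = 2.73^(1/0.27) = 2.73^3.704
ln(A₂/A₁) = ln 2.73 / 0.27 = 1.0043 / 0.27 = 3.7196
A₂/A₁ = e^3.7196 ≈ 41.25

41.2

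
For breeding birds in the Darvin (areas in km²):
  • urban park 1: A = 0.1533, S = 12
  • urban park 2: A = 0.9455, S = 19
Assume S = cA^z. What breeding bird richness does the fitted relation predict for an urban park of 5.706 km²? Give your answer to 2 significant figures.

30

z = ln(19/12) / ln(0.9455/0.1533) = 0.4595 / 1.8193 = 0.2526
c = 12 / 0.1533^0.2526 = 12 / 0.6227 = 19.27
S₃ = 19.27 × 5.706^0.2526 = 19.27 × 1.553 ≈ 29.92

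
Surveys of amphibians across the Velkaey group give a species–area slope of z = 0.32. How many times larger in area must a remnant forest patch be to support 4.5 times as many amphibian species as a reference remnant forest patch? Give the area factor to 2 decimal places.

109.97

(A₂/A₁)^0.32 = 4.5, so A₂/A₁ = 4.5^(1/0.32) = 4.5^3.125
ln(A₂/A₁) = ln 4.5 / 0.32 = 1.5041 / 0.32 = 4.7002
A₂/A₁ = e^4.7002 ≈ 110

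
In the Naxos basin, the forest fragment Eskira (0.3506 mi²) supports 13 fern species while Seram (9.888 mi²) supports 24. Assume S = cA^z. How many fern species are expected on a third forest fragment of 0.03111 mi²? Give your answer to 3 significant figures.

z = ln(24/13) / ln(9.888/0.3506) = 0.6131 / 3.3394 = 0.1836
c = 13 / 0.3506^0.1836 = 13 / 0.825 = 15.76
S₃ = 15.76 × 0.03111^0.1836 = 15.76 × 0.5288 ≈ 8.333

8.33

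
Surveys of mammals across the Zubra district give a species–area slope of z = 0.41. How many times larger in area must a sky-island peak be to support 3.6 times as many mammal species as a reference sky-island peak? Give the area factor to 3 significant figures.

(A₂/A₁)^0.41 = 3.6, so A₂/A₁ = 3.6^(1/0.41) = 3.6^2.439
ln(A₂/A₁) = ln 3.6 / 0.41 = 1.2809 / 0.41 = 3.1242
A₂/A₁ = e^3.1242 ≈ 22.74

22.7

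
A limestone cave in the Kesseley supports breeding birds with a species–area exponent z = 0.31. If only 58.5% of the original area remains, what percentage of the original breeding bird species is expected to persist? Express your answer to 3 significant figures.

S_new/S_old = (A_new/A_old)^z = 0.585^0.31
= exp(0.31 × ln 0.585) = exp(0.31 × -0.5361) = exp(-0.1662) ≈ 0.8469

84.7%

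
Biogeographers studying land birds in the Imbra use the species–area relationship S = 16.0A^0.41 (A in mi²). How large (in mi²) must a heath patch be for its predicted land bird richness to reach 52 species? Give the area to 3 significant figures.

17.7 mi²

52 = 16 × A^0.41  ⇒  A^0.41 = 52/16 = 3.25
ln A = ln(3.25) / 0.41 = 1.1787 / 0.41 = 2.8748
A = e^2.8748 ≈ 17.72 mi²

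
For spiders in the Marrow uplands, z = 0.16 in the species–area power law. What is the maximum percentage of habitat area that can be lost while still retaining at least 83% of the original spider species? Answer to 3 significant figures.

Need (A_new/A_old)^0.16 = 0.83, so A_new/A_old = 0.83^(1/0.16) = 0.83^6.25
ln(A_new/A_old) = ln 0.83 / 0.16 = -0.1863 / 0.16 = -1.1646
A_new/A_old = e^-1.1646 ≈ 0.3121
Fraction that can be lost = 1 − 0.3121 = 0.6879

68.8%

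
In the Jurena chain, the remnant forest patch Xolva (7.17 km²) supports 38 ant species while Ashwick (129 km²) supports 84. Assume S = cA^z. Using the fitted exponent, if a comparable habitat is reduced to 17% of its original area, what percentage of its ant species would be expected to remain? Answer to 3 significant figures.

z = ln(84/38) / ln(129/7.17) = 0.7932 / 2.8899 = 0.2745
S_new/S_old = (A_new/A_old)^z = 0.17^0.2745 = exp(0.2745 × -1.7720) = 0.6149

61.5%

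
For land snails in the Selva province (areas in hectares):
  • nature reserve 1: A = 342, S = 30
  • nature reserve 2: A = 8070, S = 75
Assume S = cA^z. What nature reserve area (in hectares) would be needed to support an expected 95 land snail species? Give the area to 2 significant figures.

18000 hectares

z = ln(75/30) / ln(8070/342) = 0.9163 / 3.1611 = 0.2899
c = 30 / 342^0.2899 = 30 / 5.427 = 5.528
A = (95/5.528)^(1/0.2899) ⇒ ln A = ln(17.18)/0.2899 = 9.8114
A = e^9.8114 ≈ 18241 hectares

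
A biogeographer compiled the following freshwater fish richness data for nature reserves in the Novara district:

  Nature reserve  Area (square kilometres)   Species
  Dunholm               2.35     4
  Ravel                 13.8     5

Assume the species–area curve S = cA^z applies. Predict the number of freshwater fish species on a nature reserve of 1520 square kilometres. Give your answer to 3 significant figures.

z = ln(5/4) / ln(13.8/2.35) = 0.2231 / 1.7703 = 0.1261
c = 4 / 2.35^0.1261 = 4 / 1.114 = 3.592
S₃ = 3.592 × 1520^0.1261 = 3.592 × 2.518 ≈ 9.044

9.04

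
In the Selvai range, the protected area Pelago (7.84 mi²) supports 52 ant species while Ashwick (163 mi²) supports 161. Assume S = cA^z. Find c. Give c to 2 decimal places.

24.15

z = ln(S₂/S₁) / ln(A₂/A₁) = ln(161/52) / ln(163/7.84) = 1.1302 / 3.0345 = 0.3724
c = S₁ / A₁^z = 52 / 7.84^0.3724 = 52 / 2.153 = 24.15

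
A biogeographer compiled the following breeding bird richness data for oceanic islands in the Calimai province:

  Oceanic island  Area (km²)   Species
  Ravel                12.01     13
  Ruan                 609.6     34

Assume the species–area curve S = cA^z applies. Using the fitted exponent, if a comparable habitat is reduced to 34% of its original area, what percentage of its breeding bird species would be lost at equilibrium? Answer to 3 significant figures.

23.2%

z = ln(34/13) / ln(609.6/12.01) = 0.9614 / 3.9271 = 0.2448
S_new/S_old = (A_new/A_old)^z = 0.34^0.2448 = exp(0.2448 × -1.0788) = 0.7679
Fraction lost = 1 − 0.7679 = 0.2321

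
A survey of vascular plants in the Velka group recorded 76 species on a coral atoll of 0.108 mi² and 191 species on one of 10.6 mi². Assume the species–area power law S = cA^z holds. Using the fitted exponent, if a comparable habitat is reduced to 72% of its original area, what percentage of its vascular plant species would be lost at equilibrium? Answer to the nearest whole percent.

6%

z = ln(191/76) / ln(10.6/0.108) = 0.9215 / 4.5865 = 0.2009
S_new/S_old = (A_new/A_old)^z = 0.72^0.2009 = exp(0.2009 × -0.3285) = 0.9361
Fraction lost = 1 − 0.9361 = 0.06387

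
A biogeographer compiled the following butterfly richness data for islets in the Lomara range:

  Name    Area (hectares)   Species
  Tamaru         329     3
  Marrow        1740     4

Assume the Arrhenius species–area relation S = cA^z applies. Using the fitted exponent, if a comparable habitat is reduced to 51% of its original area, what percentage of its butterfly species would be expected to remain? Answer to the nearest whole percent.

z = ln(4/3) / ln(1740/329) = 0.2877 / 1.6656 = 0.1727
S_new/S_old = (A_new/A_old)^z = 0.51^0.1727 = exp(0.1727 × -0.6733) = 0.8902

89%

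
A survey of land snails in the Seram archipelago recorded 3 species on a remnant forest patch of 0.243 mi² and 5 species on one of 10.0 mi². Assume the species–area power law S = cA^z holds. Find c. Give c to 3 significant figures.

z = ln(S₂/S₁) / ln(A₂/A₁) = ln(5/3) / ln(10/0.243) = 0.5108 / 3.7173 = 0.1374
c = S₁ / A₁^z = 3 / 0.243^0.1374 = 3 / 0.8233 = 3.644

3.64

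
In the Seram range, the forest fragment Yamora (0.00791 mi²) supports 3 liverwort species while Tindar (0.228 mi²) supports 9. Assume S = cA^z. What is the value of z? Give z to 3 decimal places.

Taking logs: ln S = ln c + z ln A, so z = (ln S₂ − ln S₁)/(ln A₂ − ln A₁).
z = ln(9/3) / ln(0.228/0.00791) = ln(3) / ln(28.82) = 1.0986 / 3.3612 = 0.3268

0.327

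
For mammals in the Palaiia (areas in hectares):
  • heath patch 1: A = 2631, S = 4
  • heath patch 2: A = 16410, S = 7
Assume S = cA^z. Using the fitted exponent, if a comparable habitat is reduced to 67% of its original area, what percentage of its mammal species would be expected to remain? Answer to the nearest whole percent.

88%

z = ln(7/4) / ln(16410/2631) = 0.5596 / 1.8305 = 0.3057
S_new/S_old = (A_new/A_old)^z = 0.67^0.3057 = exp(0.3057 × -0.4005) = 0.8848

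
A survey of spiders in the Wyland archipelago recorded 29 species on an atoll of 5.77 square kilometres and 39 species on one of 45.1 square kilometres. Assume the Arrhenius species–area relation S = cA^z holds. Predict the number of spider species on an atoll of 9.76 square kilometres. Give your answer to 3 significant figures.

z = ln(39/29) / ln(45.1/5.77) = 0.2963 / 2.0562 = 0.1441
c = 29 / 5.77^0.1441 = 29 / 1.287 = 22.53
S₃ = 22.53 × 9.76^0.1441 = 22.53 × 1.389 ≈ 31.28

31.3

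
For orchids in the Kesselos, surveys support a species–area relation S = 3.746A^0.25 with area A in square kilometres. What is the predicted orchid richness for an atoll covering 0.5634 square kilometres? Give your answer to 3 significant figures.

3.25

S = 3.746 × 0.5634^0.25 = 3.746 × 0.8664 ≈ 3.245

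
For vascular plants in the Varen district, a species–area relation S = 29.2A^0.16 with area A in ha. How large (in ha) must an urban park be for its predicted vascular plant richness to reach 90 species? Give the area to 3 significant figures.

1140 ha

90 = 29.2 × A^0.16  ⇒  A^0.16 = 90/29.2 = 3.082
ln A = ln(3.082) / 0.16 = 1.1256 / 0.16 = 7.0353
A = e^7.0353 ≈ 1136 ha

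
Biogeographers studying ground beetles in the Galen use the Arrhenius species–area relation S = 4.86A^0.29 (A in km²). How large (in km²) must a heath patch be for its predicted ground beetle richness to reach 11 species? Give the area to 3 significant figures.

16.7 km²

11 = 4.86 × A^0.29  ⇒  A^0.29 = 11/4.86 = 2.263
ln A = ln(2.263) / 0.29 = 0.8169 / 0.29 = 2.8167
A = e^2.8167 ≈ 16.72 km²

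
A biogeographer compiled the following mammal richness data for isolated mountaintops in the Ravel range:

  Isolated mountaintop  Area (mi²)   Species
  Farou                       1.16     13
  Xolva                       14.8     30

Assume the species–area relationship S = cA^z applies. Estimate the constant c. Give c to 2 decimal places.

z = ln(S₂/S₁) / ln(A₂/A₁) = ln(30/13) / ln(14.8/1.16) = 0.8362 / 2.5462 = 0.3284
c = S₁ / A₁^z = 13 / 1.16^0.3284 = 13 / 1.05 = 12.38

12.38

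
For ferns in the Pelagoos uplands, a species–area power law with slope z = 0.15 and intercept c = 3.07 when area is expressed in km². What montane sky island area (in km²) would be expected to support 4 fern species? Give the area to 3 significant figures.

5.84 km²

4 = 3.07 × A^0.15  ⇒  A^0.15 = 4/3.07 = 1.303
ln A = ln(1.303) / 0.15 = 0.2646 / 0.15 = 1.7641
A = e^1.7641 ≈ 5.836 km²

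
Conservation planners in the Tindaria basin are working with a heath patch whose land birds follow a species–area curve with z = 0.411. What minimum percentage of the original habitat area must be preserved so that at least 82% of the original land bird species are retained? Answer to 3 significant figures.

61.7%

Need (A_new/A_old)^0.411 = 0.82, so A_new/A_old = 0.82^(1/0.411) = 0.82^2.433
ln(A_new/A_old) = ln 0.82 / 0.411 = -0.1985 / 0.411 = -0.4828
A_new/A_old = e^-0.4828 ≈ 0.617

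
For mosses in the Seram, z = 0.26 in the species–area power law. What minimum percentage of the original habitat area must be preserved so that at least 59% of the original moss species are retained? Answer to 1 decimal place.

Need (A_new/A_old)^0.26 = 0.59, so A_new/A_old = 0.59^(1/0.26) = 0.59^3.846
ln(A_new/A_old) = ln 0.59 / 0.26 = -0.5276 / 0.26 = -2.0294
A_new/A_old = e^-2.0294 ≈ 0.1314

13.1%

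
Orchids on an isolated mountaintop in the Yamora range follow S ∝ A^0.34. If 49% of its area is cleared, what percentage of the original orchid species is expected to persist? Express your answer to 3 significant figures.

79.5%

S_new/S_old = (A_new/A_old)^z = 0.51^0.34
= exp(0.34 × ln 0.51) = exp(0.34 × -0.6733) = exp(-0.2289) ≈ 0.7954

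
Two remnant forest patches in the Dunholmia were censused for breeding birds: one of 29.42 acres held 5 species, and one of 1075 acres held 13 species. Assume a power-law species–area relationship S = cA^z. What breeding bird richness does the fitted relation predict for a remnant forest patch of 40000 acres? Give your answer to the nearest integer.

z = ln(13/5) / ln(1075/29.42) = 0.9555 / 3.5984 = 0.2655
c = 5 / 29.42^0.2655 = 5 / 2.455 = 2.037
S₃ = 2.037 × 40000^0.2655 = 2.037 × 16.67 ≈ 33.96

34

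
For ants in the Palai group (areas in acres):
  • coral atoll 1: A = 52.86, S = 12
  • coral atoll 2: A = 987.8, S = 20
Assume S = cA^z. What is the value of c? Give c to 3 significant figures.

z = ln(S₂/S₁) / ln(A₂/A₁) = ln(20/12) / ln(987.8/52.86) = 0.5108 / 2.9278 = 0.1745
c = S₁ / A₁^z = 12 / 52.86^0.1745 = 12 / 1.998 = 6.005

6.01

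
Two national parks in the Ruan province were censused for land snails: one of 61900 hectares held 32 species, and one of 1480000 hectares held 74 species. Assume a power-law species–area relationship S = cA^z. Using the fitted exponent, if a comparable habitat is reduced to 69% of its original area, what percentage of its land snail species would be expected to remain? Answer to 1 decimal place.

90.7%

z = ln(74/32) / ln(1480000/61900) = 0.8383 / 3.1743 = 0.2641
S_new/S_old = (A_new/A_old)^z = 0.69^0.2641 = exp(0.2641 × -0.3711) = 0.9067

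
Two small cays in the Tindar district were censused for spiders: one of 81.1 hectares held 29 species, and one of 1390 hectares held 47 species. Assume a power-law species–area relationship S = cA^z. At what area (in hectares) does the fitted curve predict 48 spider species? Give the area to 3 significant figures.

z = ln(47/29) / ln(1390/81.1) = 0.4829 / 2.8414 = 0.1699
c = 29 / 81.1^0.1699 = 29 / 2.111 = 13.74
A = (48/13.74)^(1/0.1699) ⇒ ln A = ln(3.493)/0.1699 = 7.3609
A = e^7.3609 ≈ 1573 hectares

1570 hectares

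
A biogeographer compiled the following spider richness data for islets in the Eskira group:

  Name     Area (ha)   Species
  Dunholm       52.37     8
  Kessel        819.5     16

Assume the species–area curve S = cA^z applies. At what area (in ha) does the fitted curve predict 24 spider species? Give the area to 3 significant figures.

4100 ha

z = ln(16/8) / ln(819.5/52.37) = 0.6931 / 2.7504 = 0.2520
c = 8 / 52.37^0.2520 = 8 / 2.712 = 2.95
A = (24/2.95)^(1/0.2520) ⇒ ln A = ln(8.135)/0.2520 = 8.3176
A = e^8.3176 ≈ 4095 ha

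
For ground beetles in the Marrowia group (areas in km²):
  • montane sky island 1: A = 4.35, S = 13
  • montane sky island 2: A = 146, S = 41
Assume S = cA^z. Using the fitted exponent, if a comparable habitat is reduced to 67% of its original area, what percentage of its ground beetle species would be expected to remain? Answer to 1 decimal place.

87.7%

z = ln(41/13) / ln(146/4.35) = 1.1486 / 3.5134 = 0.3269
S_new/S_old = (A_new/A_old)^z = 0.67^0.3269 = exp(0.3269 × -0.4005) = 0.8773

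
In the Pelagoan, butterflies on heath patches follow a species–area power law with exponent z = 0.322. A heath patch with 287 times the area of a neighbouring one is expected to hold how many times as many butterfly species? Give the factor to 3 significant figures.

6.19

S₂/S₁ = (A₂/A₁)^z = 287^0.322
ln(S₂/S₁) = 0.322 × ln 287 = 0.322 × 5.6595 = 1.8224
S₂/S₁ = e^1.8224 ≈ 6.186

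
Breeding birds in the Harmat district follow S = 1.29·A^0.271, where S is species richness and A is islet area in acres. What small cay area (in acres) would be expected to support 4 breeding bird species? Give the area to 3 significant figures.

4 = 1.29 × A^0.271  ⇒  A^0.271 = 4/1.29 = 3.101
ln A = ln(3.101) / 0.271 = 1.1317 / 0.271 = 4.1758
A = e^4.1758 ≈ 65.09 acres

65.1 acres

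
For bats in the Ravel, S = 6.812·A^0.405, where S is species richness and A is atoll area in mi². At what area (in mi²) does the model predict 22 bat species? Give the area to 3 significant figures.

18.1 mi²

22 = 6.812 × A^0.405  ⇒  A^0.405 = 22/6.812 = 3.23
ln A = ln(3.23) / 0.405 = 1.1724 / 0.405 = 2.8947
A = e^2.8947 ≈ 18.08 mi²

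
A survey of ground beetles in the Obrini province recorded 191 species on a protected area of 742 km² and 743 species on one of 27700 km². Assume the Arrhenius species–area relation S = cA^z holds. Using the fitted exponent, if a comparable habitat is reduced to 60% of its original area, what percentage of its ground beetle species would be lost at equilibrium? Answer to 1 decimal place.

z = ln(743/191) / ln(27700/742) = 1.3584 / 3.6198 = 0.3753
S_new/S_old = (A_new/A_old)^z = 0.6^0.3753 = exp(0.3753 × -0.5108) = 0.8256
Fraction lost = 1 − 0.8256 = 0.1744

17.4%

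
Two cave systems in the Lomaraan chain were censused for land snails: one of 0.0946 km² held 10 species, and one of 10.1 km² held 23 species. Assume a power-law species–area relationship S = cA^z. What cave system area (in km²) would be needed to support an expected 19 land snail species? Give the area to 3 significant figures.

3.46 km²

z = ln(23/10) / ln(10.1/0.0946) = 0.8329 / 4.6706 = 0.1783
c = 10 / 0.0946^0.1783 = 10 / 0.6567 = 15.23
A = (19/15.23)^(1/0.1783) ⇒ ln A = ln(1.248)/0.1783 = 1.2412
A = e^1.2412 ≈ 3.46 km²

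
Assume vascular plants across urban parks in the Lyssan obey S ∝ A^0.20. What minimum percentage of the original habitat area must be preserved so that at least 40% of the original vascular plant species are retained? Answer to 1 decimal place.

Need (A_new/A_old)^0.2 = 0.4, so A_new/A_old = 0.4^(1/0.2) = 0.4^5
ln(A_new/A_old) = ln 0.4 / 0.2 = -0.9163 / 0.2 = -4.5815
A_new/A_old = e^-4.5815 ≈ 0.01024

1.0%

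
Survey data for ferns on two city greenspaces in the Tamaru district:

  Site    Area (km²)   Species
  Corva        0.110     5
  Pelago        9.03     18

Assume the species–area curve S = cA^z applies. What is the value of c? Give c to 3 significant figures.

z = ln(S₂/S₁) / ln(A₂/A₁) = ln(18/5) / ln(9.03/0.11) = 1.2809 / 4.4078 = 0.2906
c = S₁ / A₁^z = 5 / 0.11^0.2906 = 5 / 0.5265 = 9.496

9.50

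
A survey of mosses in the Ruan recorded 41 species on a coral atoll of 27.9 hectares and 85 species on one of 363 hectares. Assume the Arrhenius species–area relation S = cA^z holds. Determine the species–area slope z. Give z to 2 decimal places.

0.28

Taking logs: ln S = ln c + z ln A, so z = (ln S₂ − ln S₁)/(ln A₂ − ln A₁).
z = ln(85/41) / ln(363/27.9) = ln(2.073) / ln(13.01) = 0.7291 / 2.5658 = 0.2842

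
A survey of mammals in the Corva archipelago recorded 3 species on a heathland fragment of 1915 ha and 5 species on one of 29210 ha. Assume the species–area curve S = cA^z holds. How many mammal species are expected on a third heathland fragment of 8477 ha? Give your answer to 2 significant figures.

4.0

z = ln(5/3) / ln(29210/1915) = 0.5108 / 2.7248 = 0.1875
c = 3 / 1915^0.1875 = 3 / 4.124 = 0.7274
S₃ = 0.7274 × 8477^0.1875 = 0.7274 × 5.451 ≈ 3.965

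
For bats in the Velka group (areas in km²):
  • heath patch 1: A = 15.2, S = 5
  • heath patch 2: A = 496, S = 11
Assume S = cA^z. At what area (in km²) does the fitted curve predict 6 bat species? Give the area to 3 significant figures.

z = ln(11/5) / ln(496/15.2) = 0.7885 / 3.4853 = 0.2262
c = 5 / 15.2^0.2262 = 5 / 1.851 = 2.702
A = (6/2.702)^(1/0.2262) ⇒ ln A = ln(2.221)/0.2262 = 3.5272
A = e^3.5272 ≈ 34.03 km²

34.0 km²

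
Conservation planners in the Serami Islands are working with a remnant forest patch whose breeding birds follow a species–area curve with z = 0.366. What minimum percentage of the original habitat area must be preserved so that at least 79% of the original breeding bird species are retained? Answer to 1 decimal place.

52.5%

Need (A_new/A_old)^0.366 = 0.79, so A_new/A_old = 0.79^(1/0.366) = 0.79^2.732
ln(A_new/A_old) = ln 0.79 / 0.366 = -0.2357 / 0.366 = -0.6441
A_new/A_old = e^-0.6441 ≈ 0.5252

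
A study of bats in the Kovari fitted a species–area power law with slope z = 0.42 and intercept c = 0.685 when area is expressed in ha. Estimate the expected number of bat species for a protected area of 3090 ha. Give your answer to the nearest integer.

20

S = 0.685 × 3090^0.42
ln S = ln 0.685 + 0.42 × ln 3090 = -0.3783 + 0.42 × 8.0359 = 2.9968
S = e^2.9968 ≈ 20.02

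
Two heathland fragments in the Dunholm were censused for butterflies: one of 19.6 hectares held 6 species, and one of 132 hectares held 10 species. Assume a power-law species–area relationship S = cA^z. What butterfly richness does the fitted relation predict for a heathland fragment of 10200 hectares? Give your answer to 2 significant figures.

z = ln(10/6) / ln(132/19.6) = 0.5108 / 1.9073 = 0.2678
c = 6 / 19.6^0.2678 = 6 / 2.219 = 2.704
S₃ = 2.704 × 10200^0.2678 = 2.704 × 11.85 ≈ 32.04

32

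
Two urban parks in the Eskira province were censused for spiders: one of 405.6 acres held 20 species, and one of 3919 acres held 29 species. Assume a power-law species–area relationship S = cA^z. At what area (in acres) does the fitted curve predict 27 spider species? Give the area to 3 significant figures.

z = ln(29/20) / ln(3919/405.6) = 0.3716 / 2.2682 = 0.1638
c = 20 / 405.6^0.1638 = 20 / 2.674 = 7.478
A = (27/7.478)^(1/0.1638) ⇒ ln A = ln(3.611)/0.1638 = 7.8374
A = e^7.8374 ≈ 2534 acres

2530 acres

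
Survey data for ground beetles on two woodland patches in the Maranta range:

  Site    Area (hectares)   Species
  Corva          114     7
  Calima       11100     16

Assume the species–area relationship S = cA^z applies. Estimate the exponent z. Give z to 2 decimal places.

Taking logs: ln S = ln c + z ln A, so z = (ln S₂ − ln S₁)/(ln A₂ − ln A₁).
z = ln(16/7) / ln(11100/114) = ln(2.286) / ln(97.37) = 0.8267 / 4.5785 = 0.1806

0.18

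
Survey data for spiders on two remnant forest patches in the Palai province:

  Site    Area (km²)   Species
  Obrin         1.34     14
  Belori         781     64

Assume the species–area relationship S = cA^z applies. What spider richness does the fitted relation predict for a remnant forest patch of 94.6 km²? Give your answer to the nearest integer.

z = ln(64/14) / ln(781/1.34) = 1.5198 / 6.3679 = 0.2387
c = 14 / 1.34^0.2387 = 14 / 1.072 = 13.06
S₃ = 13.06 × 94.6^0.2387 = 13.06 × 2.962 ≈ 38.67

39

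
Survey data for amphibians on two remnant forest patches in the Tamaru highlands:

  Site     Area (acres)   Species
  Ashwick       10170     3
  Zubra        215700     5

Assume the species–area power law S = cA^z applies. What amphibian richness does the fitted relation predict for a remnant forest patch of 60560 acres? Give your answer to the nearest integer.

z = ln(5/3) / ln(215700/10170) = 0.5108 / 3.0544 = 0.1672
c = 3 / 10170^0.1672 = 3 / 4.679 = 0.6411
S₃ = 0.6411 × 60560^0.1672 = 0.6411 × 6.306 ≈ 4.043

4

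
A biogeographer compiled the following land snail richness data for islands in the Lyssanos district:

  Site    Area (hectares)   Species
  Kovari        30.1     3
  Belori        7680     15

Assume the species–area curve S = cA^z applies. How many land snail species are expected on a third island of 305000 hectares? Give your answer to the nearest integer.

z = ln(15/3) / ln(7680/30.1) = 1.6094 / 5.5418 = 0.2904
c = 3 / 30.1^0.2904 = 3 / 2.688 = 1.116
S₃ = 1.116 × 305000^0.2904 = 1.116 × 39.15 ≈ 43.7

44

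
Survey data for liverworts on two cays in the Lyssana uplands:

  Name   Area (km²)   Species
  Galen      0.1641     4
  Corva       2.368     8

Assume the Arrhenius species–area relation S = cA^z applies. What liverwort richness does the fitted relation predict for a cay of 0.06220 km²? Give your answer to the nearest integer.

3

z = ln(8/4) / ln(2.368/0.1641) = 0.6931 / 2.6693 = 0.2597
c = 4 / 0.1641^0.2597 = 4 / 0.6254 = 6.395
S₃ = 6.395 × 0.0622^0.2597 = 6.395 × 0.4862 ≈ 3.109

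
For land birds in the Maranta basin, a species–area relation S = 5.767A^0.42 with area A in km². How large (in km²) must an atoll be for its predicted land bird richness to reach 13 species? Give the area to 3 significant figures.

6.93 km²

13 = 5.767 × A^0.42  ⇒  A^0.42 = 13/5.767 = 2.254
ln A = ln(2.254) / 0.42 = 0.8128 / 0.42 = 1.9352
A = e^1.9352 ≈ 6.926 km²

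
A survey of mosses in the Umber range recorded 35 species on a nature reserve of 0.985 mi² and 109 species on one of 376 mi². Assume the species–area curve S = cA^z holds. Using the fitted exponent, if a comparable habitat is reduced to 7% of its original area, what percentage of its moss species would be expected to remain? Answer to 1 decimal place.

60.2%

z = ln(109/35) / ln(376/0.985) = 1.1360 / 5.9447 = 0.1911
S_new/S_old = (A_new/A_old)^z = 0.07^0.1911 = exp(0.1911 × -2.6593) = 0.6016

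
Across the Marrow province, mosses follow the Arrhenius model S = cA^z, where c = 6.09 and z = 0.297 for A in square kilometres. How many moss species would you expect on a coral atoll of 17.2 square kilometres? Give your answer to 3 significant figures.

S = 6.09 × 17.2^0.297 = 6.09 × 2.328 ≈ 14.18

14.2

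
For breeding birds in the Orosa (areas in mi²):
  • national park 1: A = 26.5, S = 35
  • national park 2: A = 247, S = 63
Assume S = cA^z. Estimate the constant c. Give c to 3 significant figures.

z = ln(S₂/S₁) / ln(A₂/A₁) = ln(63/35) / ln(247/26.5) = 0.5878 / 2.2322 = 0.2633
c = S₁ / A₁^z = 35 / 26.5^0.2633 = 35 / 2.37 = 14.77

14.8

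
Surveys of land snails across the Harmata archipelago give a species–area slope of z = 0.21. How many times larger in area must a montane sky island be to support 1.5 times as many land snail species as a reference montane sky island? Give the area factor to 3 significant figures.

(A₂/A₁)^0.21 = 1.5, so A₂/A₁ = 1.5^(1/0.21) = 1.5^4.762
ln(A₂/A₁) = ln 1.5 / 0.21 = 0.4055 / 0.21 = 1.9308
A₂/A₁ = e^1.9308 ≈ 6.895

6.89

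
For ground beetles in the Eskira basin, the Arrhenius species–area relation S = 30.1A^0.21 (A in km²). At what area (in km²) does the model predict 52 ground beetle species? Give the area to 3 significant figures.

13.5 km²

52 = 30.1 × A^0.21  ⇒  A^0.21 = 52/30.1 = 1.728
ln A = ln(1.728) / 0.21 = 0.5467 / 0.21 = 2.6034
A = e^2.6034 ≈ 13.51 km²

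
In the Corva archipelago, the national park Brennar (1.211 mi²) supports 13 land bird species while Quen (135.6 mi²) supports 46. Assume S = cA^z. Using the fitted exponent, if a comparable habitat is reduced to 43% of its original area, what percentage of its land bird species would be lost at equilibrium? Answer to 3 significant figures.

20.2%

z = ln(46/13) / ln(135.6/1.211) = 1.2637 / 4.7183 = 0.2678
S_new/S_old = (A_new/A_old)^z = 0.43^0.2678 = exp(0.2678 × -0.8440) = 0.7977
Fraction lost = 1 − 0.7977 = 0.2023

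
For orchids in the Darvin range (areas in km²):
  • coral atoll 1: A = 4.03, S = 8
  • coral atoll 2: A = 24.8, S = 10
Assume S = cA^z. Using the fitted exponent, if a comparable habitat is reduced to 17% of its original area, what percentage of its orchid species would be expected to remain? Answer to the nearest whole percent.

z = ln(10/8) / ln(24.8/4.03) = 0.2231 / 1.8171 = 0.1228
S_new/S_old = (A_new/A_old)^z = 0.17^0.1228 = exp(0.1228 × -1.7720) = 0.8044

80%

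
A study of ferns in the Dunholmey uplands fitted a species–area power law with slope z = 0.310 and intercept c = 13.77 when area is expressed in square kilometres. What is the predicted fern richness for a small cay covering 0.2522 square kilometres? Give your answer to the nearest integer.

S = 13.77 × 0.2522^0.31 = 13.77 × 0.6524 ≈ 8.984

9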